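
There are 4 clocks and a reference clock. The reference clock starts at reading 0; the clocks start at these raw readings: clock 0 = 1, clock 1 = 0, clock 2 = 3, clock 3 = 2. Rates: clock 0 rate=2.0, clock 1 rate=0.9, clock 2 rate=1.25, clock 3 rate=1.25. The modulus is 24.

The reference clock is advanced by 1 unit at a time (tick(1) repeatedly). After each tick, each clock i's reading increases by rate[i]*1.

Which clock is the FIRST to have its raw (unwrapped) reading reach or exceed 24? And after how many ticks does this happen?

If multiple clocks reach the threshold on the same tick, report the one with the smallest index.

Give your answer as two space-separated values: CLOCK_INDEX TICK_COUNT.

clock 0: start=1, rate=2.0, needs 24-1 = 23; ticks = ceil(23/2.0) = ceil(11.5000) = 12; reading at tick 12 = 1 + 2.0*12 = 25.0000
clock 1: start=0, rate=0.9, needs 24-0 = 24; ticks = ceil(24/0.9) = ceil(26.6667) = 27; reading at tick 27 = 0 + 0.9*27 = 24.3000
clock 2: start=3, rate=1.25, needs 24-3 = 21; ticks = ceil(21/1.25) = ceil(16.8000) = 17; reading at tick 17 = 3 + 1.25*17 = 24.2500
clock 3: start=2, rate=1.25, needs 24-2 = 22; ticks = ceil(22/1.25) = ceil(17.6000) = 18; reading at tick 18 = 2 + 1.25*18 = 24.5000
Minimum tick count = 12; winners = [0]; smallest index = 0

Answer: 0 12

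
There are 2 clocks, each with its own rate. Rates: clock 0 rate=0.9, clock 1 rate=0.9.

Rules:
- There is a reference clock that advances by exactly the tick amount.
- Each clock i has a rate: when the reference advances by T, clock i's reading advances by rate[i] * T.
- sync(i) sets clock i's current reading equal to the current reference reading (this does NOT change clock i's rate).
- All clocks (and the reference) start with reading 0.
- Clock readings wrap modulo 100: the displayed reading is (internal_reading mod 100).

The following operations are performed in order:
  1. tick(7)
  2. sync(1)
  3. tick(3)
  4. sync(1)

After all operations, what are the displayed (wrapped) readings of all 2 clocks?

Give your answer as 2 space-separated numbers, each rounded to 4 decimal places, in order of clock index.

Answer: 9.0000 10.0000

Derivation:
After op 1 tick(7): ref=7.0000 raw=[6.3000 6.3000]
After op 2 sync(1): ref=7.0000 raw=[6.3000 7.0000]
After op 3 tick(3): ref=10.0000 raw=[9.0000 9.7000]
After op 4 sync(1): ref=10.0000 raw=[9.0000 10.0000]
Wrap final raw readings (mod 100): 9.0000 mod 100 = 9.0000; 10.0000 mod 100 = 10.0000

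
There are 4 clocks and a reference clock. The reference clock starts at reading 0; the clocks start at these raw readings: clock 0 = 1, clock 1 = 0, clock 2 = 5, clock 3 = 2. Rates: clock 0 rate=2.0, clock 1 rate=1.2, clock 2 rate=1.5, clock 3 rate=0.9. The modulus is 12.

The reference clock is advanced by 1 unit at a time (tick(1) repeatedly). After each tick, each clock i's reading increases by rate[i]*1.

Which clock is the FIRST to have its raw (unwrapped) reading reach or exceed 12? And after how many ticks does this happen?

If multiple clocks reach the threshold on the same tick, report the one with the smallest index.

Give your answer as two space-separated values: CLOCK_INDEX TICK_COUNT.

Answer: 2 5

Derivation:
clock 0: start=1, rate=2.0, needs 12-1 = 11; ticks = ceil(11/2.0) = ceil(5.5000) = 6; reading at tick 6 = 1 + 2.0*6 = 13.0000
clock 1: start=0, rate=1.2, needs 12-0 = 12; ticks = ceil(12/1.2) = ceil(10.0000) = 10; reading at tick 10 = 0 + 1.2*10 = 12.0000
clock 2: start=5, rate=1.5, needs 12-5 = 7; ticks = ceil(7/1.5) = ceil(4.6667) = 5; reading at tick 5 = 5 + 1.5*5 = 12.5000
clock 3: start=2, rate=0.9, needs 12-2 = 10; ticks = ceil(10/0.9) = ceil(11.1111) = 12; reading at tick 12 = 2 + 0.9*12 = 12.8000
Minimum tick count = 5; winners = [2]; smallest index = 2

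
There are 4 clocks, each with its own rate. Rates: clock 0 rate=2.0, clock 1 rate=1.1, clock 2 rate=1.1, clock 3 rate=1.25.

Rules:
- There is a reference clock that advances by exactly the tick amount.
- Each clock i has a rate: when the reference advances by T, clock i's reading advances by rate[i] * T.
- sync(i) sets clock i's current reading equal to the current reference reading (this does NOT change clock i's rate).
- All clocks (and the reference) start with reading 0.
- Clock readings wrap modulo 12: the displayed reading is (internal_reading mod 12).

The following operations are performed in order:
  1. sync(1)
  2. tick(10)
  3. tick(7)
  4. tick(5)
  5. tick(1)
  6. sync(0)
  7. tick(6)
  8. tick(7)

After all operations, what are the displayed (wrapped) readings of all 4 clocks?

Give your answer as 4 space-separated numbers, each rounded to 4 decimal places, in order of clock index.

Answer: 1.0000 3.6000 3.6000 9.0000

Derivation:
After op 1 sync(1): ref=0.0000 raw=[0.0000 0.0000 0.0000 0.0000]
After op 2 tick(10): ref=10.0000 raw=[20.0000 11.0000 11.0000 12.5000]
After op 3 tick(7): ref=17.0000 raw=[34.0000 18.7000 18.7000 21.2500]
After op 4 tick(5): ref=22.0000 raw=[44.0000 24.2000 24.2000 27.5000]
After op 5 tick(1): ref=23.0000 raw=[46.0000 25.3000 25.3000 28.7500]
After op 6 sync(0): ref=23.0000 raw=[23.0000 25.3000 25.3000 28.7500]
After op 7 tick(6): ref=29.0000 raw=[35.0000 31.9000 31.9000 36.2500]
After op 8 tick(7): ref=36.0000 raw=[49.0000 39.6000 39.6000 45.0000]
Wrap final raw readings (mod 12): 49.0000 mod 12 = 1.0000; 39.6000 mod 12 = 3.6000; 39.6000 mod 12 = 3.6000; 45.0000 mod 12 = 9.0000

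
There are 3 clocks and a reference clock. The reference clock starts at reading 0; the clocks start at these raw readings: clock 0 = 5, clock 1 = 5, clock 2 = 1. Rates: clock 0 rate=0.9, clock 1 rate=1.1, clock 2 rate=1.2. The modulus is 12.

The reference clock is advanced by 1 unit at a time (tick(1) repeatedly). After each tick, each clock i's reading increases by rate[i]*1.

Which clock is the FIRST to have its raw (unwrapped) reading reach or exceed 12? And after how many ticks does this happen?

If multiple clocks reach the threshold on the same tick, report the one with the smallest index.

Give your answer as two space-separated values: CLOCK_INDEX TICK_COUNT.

Answer: 1 7

Derivation:
clock 0: start=5, rate=0.9, needs 12-5 = 7; ticks = ceil(7/0.9) = ceil(7.7778) = 8; reading at tick 8 = 5 + 0.9*8 = 12.2000
clock 1: start=5, rate=1.1, needs 12-5 = 7; ticks = ceil(7/1.1) = ceil(6.3636) = 7; reading at tick 7 = 5 + 1.1*7 = 12.7000
clock 2: start=1, rate=1.2, needs 12-1 = 11; ticks = ceil(11/1.2) = ceil(9.1667) = 10; reading at tick 10 = 1 + 1.2*10 = 13.0000
Minimum tick count = 7; winners = [1]; smallest index = 1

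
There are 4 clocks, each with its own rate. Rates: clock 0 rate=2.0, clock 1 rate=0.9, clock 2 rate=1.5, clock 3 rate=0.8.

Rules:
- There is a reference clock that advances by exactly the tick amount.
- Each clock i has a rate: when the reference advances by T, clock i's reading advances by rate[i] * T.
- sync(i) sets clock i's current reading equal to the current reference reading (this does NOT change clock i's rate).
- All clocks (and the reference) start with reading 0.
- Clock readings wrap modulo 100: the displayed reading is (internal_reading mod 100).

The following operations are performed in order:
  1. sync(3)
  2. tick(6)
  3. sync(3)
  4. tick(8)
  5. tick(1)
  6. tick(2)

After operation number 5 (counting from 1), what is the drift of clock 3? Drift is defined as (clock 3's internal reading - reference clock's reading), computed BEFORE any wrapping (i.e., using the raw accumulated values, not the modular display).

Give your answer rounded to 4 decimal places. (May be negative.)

Answer: -1.8000

Derivation:
After op 1 sync(3): ref=0.0000 raw=[0.0000 0.0000 0.0000 0.0000]
After op 2 tick(6): ref=6.0000 raw=[12.0000 5.4000 9.0000 4.8000]
After op 3 sync(3): ref=6.0000 raw=[12.0000 5.4000 9.0000 6.0000]
After op 4 tick(8): ref=14.0000 raw=[28.0000 12.6000 21.0000 12.4000]
After op 5 tick(1): ref=15.0000 raw=[30.0000 13.5000 22.5000 13.2000]
Drift of clock 3 after op 5: 13.2000 - 15.0000 = -1.8000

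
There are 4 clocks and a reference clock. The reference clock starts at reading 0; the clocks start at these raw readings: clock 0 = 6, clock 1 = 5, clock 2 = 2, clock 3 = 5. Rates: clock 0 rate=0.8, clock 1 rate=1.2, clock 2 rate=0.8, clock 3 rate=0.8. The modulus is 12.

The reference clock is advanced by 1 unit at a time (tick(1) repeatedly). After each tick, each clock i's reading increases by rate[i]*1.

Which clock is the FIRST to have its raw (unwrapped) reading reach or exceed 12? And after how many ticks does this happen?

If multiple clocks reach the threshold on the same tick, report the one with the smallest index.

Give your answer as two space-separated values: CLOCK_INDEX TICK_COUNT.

Answer: 1 6

Derivation:
clock 0: start=6, rate=0.8, needs 12-6 = 6; ticks = ceil(6/0.8) = ceil(7.5000) = 8; reading at tick 8 = 6 + 0.8*8 = 12.4000
clock 1: start=5, rate=1.2, needs 12-5 = 7; ticks = ceil(7/1.2) = ceil(5.8333) = 6; reading at tick 6 = 5 + 1.2*6 = 12.2000
clock 2: start=2, rate=0.8, needs 12-2 = 10; ticks = ceil(10/0.8) = ceil(12.5000) = 13; reading at tick 13 = 2 + 0.8*13 = 12.4000
clock 3: start=5, rate=0.8, needs 12-5 = 7; ticks = ceil(7/0.8) = ceil(8.7500) = 9; reading at tick 9 = 5 + 0.8*9 = 12.2000
Minimum tick count = 6; winners = [1]; smallest index = 1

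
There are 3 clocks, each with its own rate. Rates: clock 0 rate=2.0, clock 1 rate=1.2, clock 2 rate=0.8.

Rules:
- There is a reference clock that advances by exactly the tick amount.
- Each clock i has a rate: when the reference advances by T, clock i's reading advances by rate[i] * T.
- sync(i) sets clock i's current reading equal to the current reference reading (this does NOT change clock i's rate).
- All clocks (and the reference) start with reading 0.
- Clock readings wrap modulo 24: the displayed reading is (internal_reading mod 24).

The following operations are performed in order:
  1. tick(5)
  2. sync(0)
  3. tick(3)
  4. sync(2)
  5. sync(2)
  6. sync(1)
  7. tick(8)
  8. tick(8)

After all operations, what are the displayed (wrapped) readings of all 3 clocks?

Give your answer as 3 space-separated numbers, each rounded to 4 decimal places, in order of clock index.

After op 1 tick(5): ref=5.0000 raw=[10.0000 6.0000 4.0000]
After op 2 sync(0): ref=5.0000 raw=[5.0000 6.0000 4.0000]
After op 3 tick(3): ref=8.0000 raw=[11.0000 9.6000 6.4000]
After op 4 sync(2): ref=8.0000 raw=[11.0000 9.6000 8.0000]
After op 5 sync(2): ref=8.0000 raw=[11.0000 9.6000 8.0000]
After op 6 sync(1): ref=8.0000 raw=[11.0000 8.0000 8.0000]
After op 7 tick(8): ref=16.0000 raw=[27.0000 17.6000 14.4000]
After op 8 tick(8): ref=24.0000 raw=[43.0000 27.2000 20.8000]
Wrap final raw readings (mod 24): 43.0000 mod 24 = 19.0000; 27.2000 mod 24 = 3.2000; 20.8000 mod 24 = 20.8000

Answer: 19.0000 3.2000 20.8000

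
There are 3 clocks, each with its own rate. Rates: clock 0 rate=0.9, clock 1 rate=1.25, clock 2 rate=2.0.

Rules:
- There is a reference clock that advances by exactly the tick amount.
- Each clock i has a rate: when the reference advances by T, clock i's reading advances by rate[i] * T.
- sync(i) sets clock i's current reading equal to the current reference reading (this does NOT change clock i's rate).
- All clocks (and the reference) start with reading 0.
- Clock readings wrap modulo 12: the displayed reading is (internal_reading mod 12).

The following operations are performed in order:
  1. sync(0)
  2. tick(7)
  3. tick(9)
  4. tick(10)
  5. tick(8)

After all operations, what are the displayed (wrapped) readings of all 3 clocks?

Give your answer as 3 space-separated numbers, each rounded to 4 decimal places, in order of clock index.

Answer: 6.6000 6.5000 8.0000

Derivation:
After op 1 sync(0): ref=0.0000 raw=[0.0000 0.0000 0.0000]
After op 2 tick(7): ref=7.0000 raw=[6.3000 8.7500 14.0000]
After op 3 tick(9): ref=16.0000 raw=[14.4000 20.0000 32.0000]
After op 4 tick(10): ref=26.0000 raw=[23.4000 32.5000 52.0000]
After op 5 tick(8): ref=34.0000 raw=[30.6000 42.5000 68.0000]
Wrap final raw readings (mod 12): 30.6000 mod 12 = 6.6000; 42.5000 mod 12 = 6.5000; 68.0000 mod 12 = 8.0000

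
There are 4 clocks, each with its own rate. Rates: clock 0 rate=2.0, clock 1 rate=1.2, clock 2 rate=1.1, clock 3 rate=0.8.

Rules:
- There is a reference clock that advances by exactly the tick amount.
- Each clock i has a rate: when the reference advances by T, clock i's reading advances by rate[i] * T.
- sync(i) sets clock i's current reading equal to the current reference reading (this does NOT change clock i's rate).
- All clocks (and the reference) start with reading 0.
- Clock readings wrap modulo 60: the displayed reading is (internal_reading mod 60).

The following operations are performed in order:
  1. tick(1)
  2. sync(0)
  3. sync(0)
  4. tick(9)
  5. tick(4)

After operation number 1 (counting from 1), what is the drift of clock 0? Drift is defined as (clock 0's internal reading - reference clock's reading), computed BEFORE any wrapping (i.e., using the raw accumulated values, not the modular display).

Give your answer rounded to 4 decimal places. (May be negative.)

After op 1 tick(1): ref=1.0000 raw=[2.0000 1.2000 1.1000 0.8000]
Drift of clock 0 after op 1: 2.0000 - 1.0000 = 1.0000

Answer: 1.0000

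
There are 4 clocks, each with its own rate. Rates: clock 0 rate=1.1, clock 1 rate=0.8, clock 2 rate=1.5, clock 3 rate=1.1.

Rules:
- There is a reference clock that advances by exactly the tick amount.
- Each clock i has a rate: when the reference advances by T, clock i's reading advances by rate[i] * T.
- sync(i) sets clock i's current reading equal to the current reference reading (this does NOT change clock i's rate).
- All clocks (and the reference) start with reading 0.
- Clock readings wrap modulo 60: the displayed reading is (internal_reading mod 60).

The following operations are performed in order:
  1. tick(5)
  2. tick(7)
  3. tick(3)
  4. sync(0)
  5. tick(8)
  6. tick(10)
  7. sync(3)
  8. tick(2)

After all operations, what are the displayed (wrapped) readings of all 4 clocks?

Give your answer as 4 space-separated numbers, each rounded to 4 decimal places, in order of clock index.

Answer: 37.0000 28.0000 52.5000 35.2000

Derivation:
After op 1 tick(5): ref=5.0000 raw=[5.5000 4.0000 7.5000 5.5000]
After op 2 tick(7): ref=12.0000 raw=[13.2000 9.6000 18.0000 13.2000]
After op 3 tick(3): ref=15.0000 raw=[16.5000 12.0000 22.5000 16.5000]
After op 4 sync(0): ref=15.0000 raw=[15.0000 12.0000 22.5000 16.5000]
After op 5 tick(8): ref=23.0000 raw=[23.8000 18.4000 34.5000 25.3000]
After op 6 tick(10): ref=33.0000 raw=[34.8000 26.4000 49.5000 36.3000]
After op 7 sync(3): ref=33.0000 raw=[34.8000 26.4000 49.5000 33.0000]
After op 8 tick(2): ref=35.0000 raw=[37.0000 28.0000 52.5000 35.2000]
Wrap final raw readings (mod 60): 37.0000 mod 60 = 37.0000; 28.0000 mod 60 = 28.0000; 52.5000 mod 60 = 52.5000; 35.2000 mod 60 = 35.2000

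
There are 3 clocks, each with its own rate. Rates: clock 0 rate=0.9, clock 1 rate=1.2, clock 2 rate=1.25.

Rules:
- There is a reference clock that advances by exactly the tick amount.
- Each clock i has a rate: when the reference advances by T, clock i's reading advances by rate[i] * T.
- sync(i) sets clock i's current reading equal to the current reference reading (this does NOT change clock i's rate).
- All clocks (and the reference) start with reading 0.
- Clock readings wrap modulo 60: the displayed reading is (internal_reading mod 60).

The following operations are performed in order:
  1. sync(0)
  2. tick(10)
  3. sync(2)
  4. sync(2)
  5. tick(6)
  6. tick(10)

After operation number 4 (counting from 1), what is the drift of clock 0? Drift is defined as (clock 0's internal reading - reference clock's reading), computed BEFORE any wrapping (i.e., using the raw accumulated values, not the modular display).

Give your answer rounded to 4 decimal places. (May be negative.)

Answer: -1.0000

Derivation:
After op 1 sync(0): ref=0.0000 raw=[0.0000 0.0000 0.0000]
After op 2 tick(10): ref=10.0000 raw=[9.0000 12.0000 12.5000]
After op 3 sync(2): ref=10.0000 raw=[9.0000 12.0000 10.0000]
After op 4 sync(2): ref=10.0000 raw=[9.0000 12.0000 10.0000]
Drift of clock 0 after op 4: 9.0000 - 10.0000 = -1.0000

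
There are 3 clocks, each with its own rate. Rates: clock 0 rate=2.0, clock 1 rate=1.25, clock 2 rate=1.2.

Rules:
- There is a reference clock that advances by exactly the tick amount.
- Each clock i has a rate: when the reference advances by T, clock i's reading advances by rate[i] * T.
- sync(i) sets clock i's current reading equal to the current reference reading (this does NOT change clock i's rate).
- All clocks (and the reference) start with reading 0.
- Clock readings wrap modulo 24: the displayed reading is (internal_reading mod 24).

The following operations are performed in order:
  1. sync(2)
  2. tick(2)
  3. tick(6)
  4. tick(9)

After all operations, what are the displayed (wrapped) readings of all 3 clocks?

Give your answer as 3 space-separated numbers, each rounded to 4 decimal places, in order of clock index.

After op 1 sync(2): ref=0.0000 raw=[0.0000 0.0000 0.0000]
After op 2 tick(2): ref=2.0000 raw=[4.0000 2.5000 2.4000]
After op 3 tick(6): ref=8.0000 raw=[16.0000 10.0000 9.6000]
After op 4 tick(9): ref=17.0000 raw=[34.0000 21.2500 20.4000]
Wrap final raw readings (mod 24): 34.0000 mod 24 = 10.0000; 21.2500 mod 24 = 21.2500; 20.4000 mod 24 = 20.4000

Answer: 10.0000 21.2500 20.4000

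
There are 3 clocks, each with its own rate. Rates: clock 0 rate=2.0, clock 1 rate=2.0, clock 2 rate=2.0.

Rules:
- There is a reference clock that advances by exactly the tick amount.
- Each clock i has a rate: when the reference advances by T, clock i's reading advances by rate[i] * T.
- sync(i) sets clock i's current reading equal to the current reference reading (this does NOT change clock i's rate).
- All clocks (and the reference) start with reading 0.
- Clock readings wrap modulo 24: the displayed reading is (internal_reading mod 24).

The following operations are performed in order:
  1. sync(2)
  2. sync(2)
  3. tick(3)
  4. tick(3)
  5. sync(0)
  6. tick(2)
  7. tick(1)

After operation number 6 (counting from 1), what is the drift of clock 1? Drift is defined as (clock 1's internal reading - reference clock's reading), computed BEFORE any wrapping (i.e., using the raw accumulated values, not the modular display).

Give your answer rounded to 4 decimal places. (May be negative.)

Answer: 8.0000

Derivation:
After op 1 sync(2): ref=0.0000 raw=[0.0000 0.0000 0.0000]
After op 2 sync(2): ref=0.0000 raw=[0.0000 0.0000 0.0000]
After op 3 tick(3): ref=3.0000 raw=[6.0000 6.0000 6.0000]
After op 4 tick(3): ref=6.0000 raw=[12.0000 12.0000 12.0000]
After op 5 sync(0): ref=6.0000 raw=[6.0000 12.0000 12.0000]
After op 6 tick(2): ref=8.0000 raw=[10.0000 16.0000 16.0000]
Drift of clock 1 after op 6: 16.0000 - 8.0000 = 8.0000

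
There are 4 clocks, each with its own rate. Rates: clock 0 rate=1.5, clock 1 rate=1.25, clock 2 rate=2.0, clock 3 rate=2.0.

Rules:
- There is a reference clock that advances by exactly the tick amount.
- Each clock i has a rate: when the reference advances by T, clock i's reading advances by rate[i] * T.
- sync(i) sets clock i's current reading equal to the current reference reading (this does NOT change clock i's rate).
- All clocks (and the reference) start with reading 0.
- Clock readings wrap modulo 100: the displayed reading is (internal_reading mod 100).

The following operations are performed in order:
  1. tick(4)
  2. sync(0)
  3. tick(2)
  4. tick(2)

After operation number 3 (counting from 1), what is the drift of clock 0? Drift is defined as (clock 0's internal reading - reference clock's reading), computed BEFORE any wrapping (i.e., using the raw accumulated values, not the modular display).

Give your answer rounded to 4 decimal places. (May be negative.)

After op 1 tick(4): ref=4.0000 raw=[6.0000 5.0000 8.0000 8.0000]
After op 2 sync(0): ref=4.0000 raw=[4.0000 5.0000 8.0000 8.0000]
After op 3 tick(2): ref=6.0000 raw=[7.0000 7.5000 12.0000 12.0000]
Drift of clock 0 after op 3: 7.0000 - 6.0000 = 1.0000

Answer: 1.0000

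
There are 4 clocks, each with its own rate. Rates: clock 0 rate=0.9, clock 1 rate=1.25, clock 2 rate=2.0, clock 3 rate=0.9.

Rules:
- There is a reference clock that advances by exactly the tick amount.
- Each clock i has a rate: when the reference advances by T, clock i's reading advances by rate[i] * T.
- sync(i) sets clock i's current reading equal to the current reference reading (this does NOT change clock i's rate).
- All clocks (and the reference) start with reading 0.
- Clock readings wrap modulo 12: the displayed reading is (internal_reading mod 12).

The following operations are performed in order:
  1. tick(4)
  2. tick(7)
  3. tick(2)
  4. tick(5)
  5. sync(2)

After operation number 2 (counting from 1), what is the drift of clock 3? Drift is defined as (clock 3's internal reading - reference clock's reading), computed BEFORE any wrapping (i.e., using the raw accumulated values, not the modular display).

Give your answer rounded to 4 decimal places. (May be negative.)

Answer: -1.1000

Derivation:
After op 1 tick(4): ref=4.0000 raw=[3.6000 5.0000 8.0000 3.6000]
After op 2 tick(7): ref=11.0000 raw=[9.9000 13.7500 22.0000 9.9000]
Drift of clock 3 after op 2: 9.9000 - 11.0000 = -1.1000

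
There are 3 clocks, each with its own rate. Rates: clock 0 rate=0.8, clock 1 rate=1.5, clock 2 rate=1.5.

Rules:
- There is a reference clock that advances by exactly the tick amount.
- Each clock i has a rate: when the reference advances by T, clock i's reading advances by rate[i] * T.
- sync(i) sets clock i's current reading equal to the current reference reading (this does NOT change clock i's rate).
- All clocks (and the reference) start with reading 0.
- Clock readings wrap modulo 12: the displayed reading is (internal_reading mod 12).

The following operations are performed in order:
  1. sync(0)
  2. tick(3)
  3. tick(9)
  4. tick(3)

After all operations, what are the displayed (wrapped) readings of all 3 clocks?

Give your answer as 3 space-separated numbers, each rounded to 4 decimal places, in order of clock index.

Answer: 0.0000 10.5000 10.5000

Derivation:
After op 1 sync(0): ref=0.0000 raw=[0.0000 0.0000 0.0000]
After op 2 tick(3): ref=3.0000 raw=[2.4000 4.5000 4.5000]
After op 3 tick(9): ref=12.0000 raw=[9.6000 18.0000 18.0000]
After op 4 tick(3): ref=15.0000 raw=[12.0000 22.5000 22.5000]
Wrap final raw readings (mod 12): 12.0000 mod 12 = 0.0000; 22.5000 mod 12 = 10.5000; 22.5000 mod 12 = 10.5000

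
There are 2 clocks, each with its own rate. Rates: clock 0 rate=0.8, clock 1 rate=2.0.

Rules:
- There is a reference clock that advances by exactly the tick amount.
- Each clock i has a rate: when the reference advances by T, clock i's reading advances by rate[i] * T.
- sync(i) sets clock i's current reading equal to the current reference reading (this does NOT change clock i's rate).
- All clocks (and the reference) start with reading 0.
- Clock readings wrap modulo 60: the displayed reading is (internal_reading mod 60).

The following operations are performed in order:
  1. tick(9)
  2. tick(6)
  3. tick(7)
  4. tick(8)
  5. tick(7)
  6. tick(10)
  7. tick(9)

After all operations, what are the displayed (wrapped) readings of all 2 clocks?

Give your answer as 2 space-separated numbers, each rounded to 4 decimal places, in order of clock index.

Answer: 44.8000 52.0000

Derivation:
After op 1 tick(9): ref=9.0000 raw=[7.2000 18.0000]
After op 2 tick(6): ref=15.0000 raw=[12.0000 30.0000]
After op 3 tick(7): ref=22.0000 raw=[17.6000 44.0000]
After op 4 tick(8): ref=30.0000 raw=[24.0000 60.0000]
After op 5 tick(7): ref=37.0000 raw=[29.6000 74.0000]
After op 6 tick(10): ref=47.0000 raw=[37.6000 94.0000]
After op 7 tick(9): ref=56.0000 raw=[44.8000 112.0000]
Wrap final raw readings (mod 60): 44.8000 mod 60 = 44.8000; 112.0000 mod 60 = 52.0000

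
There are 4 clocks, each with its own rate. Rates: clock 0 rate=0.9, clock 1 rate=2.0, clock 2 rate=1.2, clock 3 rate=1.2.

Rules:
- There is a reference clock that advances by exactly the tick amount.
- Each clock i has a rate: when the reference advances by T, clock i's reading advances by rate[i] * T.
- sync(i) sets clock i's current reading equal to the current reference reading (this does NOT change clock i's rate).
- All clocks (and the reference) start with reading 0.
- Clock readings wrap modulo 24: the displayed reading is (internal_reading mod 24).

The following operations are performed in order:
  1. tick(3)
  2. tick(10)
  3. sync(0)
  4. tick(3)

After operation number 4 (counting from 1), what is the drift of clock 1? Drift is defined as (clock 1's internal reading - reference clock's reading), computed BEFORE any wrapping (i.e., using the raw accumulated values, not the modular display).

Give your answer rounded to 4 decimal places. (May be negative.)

Answer: 16.0000

Derivation:
After op 1 tick(3): ref=3.0000 raw=[2.7000 6.0000 3.6000 3.6000]
After op 2 tick(10): ref=13.0000 raw=[11.7000 26.0000 15.6000 15.6000]
After op 3 sync(0): ref=13.0000 raw=[13.0000 26.0000 15.6000 15.6000]
After op 4 tick(3): ref=16.0000 raw=[15.7000 32.0000 19.2000 19.2000]
Drift of clock 1 after op 4: 32.0000 - 16.0000 = 16.0000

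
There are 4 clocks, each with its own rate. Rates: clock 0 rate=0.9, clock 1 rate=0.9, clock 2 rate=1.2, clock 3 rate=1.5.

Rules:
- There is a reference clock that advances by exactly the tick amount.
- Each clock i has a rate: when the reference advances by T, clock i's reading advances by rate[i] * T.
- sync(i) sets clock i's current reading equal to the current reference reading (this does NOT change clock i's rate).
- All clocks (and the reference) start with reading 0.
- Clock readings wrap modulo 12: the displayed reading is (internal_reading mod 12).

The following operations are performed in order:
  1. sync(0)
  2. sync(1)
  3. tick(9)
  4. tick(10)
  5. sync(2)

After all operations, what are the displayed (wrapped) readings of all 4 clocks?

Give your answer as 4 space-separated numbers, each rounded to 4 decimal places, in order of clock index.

Answer: 5.1000 5.1000 7.0000 4.5000

Derivation:
After op 1 sync(0): ref=0.0000 raw=[0.0000 0.0000 0.0000 0.0000]
After op 2 sync(1): ref=0.0000 raw=[0.0000 0.0000 0.0000 0.0000]
After op 3 tick(9): ref=9.0000 raw=[8.1000 8.1000 10.8000 13.5000]
After op 4 tick(10): ref=19.0000 raw=[17.1000 17.1000 22.8000 28.5000]
After op 5 sync(2): ref=19.0000 raw=[17.1000 17.1000 19.0000 28.5000]
Wrap final raw readings (mod 12): 17.1000 mod 12 = 5.1000; 17.1000 mod 12 = 5.1000; 19.0000 mod 12 = 7.0000; 28.5000 mod 12 = 4.5000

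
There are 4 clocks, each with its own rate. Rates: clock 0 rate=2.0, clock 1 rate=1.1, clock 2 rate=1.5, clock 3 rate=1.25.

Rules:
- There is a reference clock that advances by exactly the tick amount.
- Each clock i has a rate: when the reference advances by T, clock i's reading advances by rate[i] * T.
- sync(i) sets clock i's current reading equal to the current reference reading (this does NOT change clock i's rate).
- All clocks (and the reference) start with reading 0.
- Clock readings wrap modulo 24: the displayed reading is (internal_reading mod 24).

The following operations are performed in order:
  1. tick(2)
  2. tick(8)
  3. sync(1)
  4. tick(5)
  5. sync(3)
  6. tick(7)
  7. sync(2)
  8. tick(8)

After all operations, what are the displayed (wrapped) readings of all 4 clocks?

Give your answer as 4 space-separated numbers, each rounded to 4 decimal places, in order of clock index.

After op 1 tick(2): ref=2.0000 raw=[4.0000 2.2000 3.0000 2.5000]
After op 2 tick(8): ref=10.0000 raw=[20.0000 11.0000 15.0000 12.5000]
After op 3 sync(1): ref=10.0000 raw=[20.0000 10.0000 15.0000 12.5000]
After op 4 tick(5): ref=15.0000 raw=[30.0000 15.5000 22.5000 18.7500]
After op 5 sync(3): ref=15.0000 raw=[30.0000 15.5000 22.5000 15.0000]
After op 6 tick(7): ref=22.0000 raw=[44.0000 23.2000 33.0000 23.7500]
After op 7 sync(2): ref=22.0000 raw=[44.0000 23.2000 22.0000 23.7500]
After op 8 tick(8): ref=30.0000 raw=[60.0000 32.0000 34.0000 33.7500]
Wrap final raw readings (mod 24): 60.0000 mod 24 = 12.0000; 32.0000 mod 24 = 8.0000; 34.0000 mod 24 = 10.0000; 33.7500 mod 24 = 9.7500

Answer: 12.0000 8.0000 10.0000 9.7500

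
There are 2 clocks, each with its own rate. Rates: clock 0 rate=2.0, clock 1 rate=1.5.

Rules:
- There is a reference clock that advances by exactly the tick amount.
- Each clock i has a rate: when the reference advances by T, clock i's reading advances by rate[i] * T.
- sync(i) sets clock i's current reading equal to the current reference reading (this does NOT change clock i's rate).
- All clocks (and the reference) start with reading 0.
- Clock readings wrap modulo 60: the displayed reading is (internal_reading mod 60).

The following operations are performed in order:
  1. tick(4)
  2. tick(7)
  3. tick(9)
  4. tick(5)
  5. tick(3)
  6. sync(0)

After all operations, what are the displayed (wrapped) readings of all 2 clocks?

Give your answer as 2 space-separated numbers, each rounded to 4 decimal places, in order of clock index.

After op 1 tick(4): ref=4.0000 raw=[8.0000 6.0000]
After op 2 tick(7): ref=11.0000 raw=[22.0000 16.5000]
After op 3 tick(9): ref=20.0000 raw=[40.0000 30.0000]
After op 4 tick(5): ref=25.0000 raw=[50.0000 37.5000]
After op 5 tick(3): ref=28.0000 raw=[56.0000 42.0000]
After op 6 sync(0): ref=28.0000 raw=[28.0000 42.0000]
Wrap final raw readings (mod 60): 28.0000 mod 60 = 28.0000; 42.0000 mod 60 = 42.0000

Answer: 28.0000 42.0000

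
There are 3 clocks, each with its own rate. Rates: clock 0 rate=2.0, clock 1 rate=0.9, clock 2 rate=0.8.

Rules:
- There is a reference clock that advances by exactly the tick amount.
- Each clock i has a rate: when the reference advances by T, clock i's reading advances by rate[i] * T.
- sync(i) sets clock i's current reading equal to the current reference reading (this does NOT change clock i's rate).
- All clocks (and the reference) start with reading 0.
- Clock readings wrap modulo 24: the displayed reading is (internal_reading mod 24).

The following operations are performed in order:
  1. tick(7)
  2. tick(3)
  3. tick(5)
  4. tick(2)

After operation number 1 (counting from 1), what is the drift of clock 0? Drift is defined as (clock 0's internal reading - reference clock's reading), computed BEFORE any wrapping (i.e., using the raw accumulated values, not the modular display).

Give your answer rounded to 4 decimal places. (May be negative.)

After op 1 tick(7): ref=7.0000 raw=[14.0000 6.3000 5.6000]
Drift of clock 0 after op 1: 14.0000 - 7.0000 = 7.0000

Answer: 7.0000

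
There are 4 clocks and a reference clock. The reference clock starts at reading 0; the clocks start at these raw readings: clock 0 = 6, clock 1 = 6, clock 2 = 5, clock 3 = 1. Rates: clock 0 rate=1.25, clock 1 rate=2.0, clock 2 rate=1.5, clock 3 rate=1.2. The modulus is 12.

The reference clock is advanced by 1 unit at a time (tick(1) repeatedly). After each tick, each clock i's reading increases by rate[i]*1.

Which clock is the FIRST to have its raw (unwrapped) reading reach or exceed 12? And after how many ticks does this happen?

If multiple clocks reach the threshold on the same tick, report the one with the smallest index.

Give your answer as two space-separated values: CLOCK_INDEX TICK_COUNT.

clock 0: start=6, rate=1.25, needs 12-6 = 6; ticks = ceil(6/1.25) = ceil(4.8000) = 5; reading at tick 5 = 6 + 1.25*5 = 12.2500
clock 1: start=6, rate=2.0, needs 12-6 = 6; ticks = ceil(6/2.0) = ceil(3.0000) = 3; reading at tick 3 = 6 + 2.0*3 = 12.0000
clock 2: start=5, rate=1.5, needs 12-5 = 7; ticks = ceil(7/1.5) = ceil(4.6667) = 5; reading at tick 5 = 5 + 1.5*5 = 12.5000
clock 3: start=1, rate=1.2, needs 12-1 = 11; ticks = ceil(11/1.2) = ceil(9.1667) = 10; reading at tick 10 = 1 + 1.2*10 = 13.0000
Minimum tick count = 3; winners = [1]; smallest index = 1

Answer: 1 3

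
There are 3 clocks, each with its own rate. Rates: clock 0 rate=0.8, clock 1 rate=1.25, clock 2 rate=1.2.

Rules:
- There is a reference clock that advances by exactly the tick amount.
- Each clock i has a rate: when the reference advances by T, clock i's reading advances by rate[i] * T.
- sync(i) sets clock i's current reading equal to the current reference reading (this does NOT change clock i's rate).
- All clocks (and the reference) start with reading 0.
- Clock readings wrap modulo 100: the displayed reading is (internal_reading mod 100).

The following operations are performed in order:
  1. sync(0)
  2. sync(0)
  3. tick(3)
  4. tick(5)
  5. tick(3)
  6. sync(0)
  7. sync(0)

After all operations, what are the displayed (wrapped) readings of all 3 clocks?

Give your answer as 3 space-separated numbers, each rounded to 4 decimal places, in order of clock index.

Answer: 11.0000 13.7500 13.2000

Derivation:
After op 1 sync(0): ref=0.0000 raw=[0.0000 0.0000 0.0000]
After op 2 sync(0): ref=0.0000 raw=[0.0000 0.0000 0.0000]
After op 3 tick(3): ref=3.0000 raw=[2.4000 3.7500 3.6000]
After op 4 tick(5): ref=8.0000 raw=[6.4000 10.0000 9.6000]
After op 5 tick(3): ref=11.0000 raw=[8.8000 13.7500 13.2000]
After op 6 sync(0): ref=11.0000 raw=[11.0000 13.7500 13.2000]
After op 7 sync(0): ref=11.0000 raw=[11.0000 13.7500 13.2000]
Wrap final raw readings (mod 100): 11.0000 mod 100 = 11.0000; 13.7500 mod 100 = 13.7500; 13.2000 mod 100 = 13.2000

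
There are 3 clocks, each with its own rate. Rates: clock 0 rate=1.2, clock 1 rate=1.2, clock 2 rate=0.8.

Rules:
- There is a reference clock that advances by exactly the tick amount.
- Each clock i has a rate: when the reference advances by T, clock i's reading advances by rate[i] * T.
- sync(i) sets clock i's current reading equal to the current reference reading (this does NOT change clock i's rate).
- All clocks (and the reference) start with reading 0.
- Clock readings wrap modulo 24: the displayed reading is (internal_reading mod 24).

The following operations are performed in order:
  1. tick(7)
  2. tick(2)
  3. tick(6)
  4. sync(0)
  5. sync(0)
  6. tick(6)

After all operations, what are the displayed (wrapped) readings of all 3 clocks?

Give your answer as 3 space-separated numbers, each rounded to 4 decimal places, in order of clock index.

After op 1 tick(7): ref=7.0000 raw=[8.4000 8.4000 5.6000]
After op 2 tick(2): ref=9.0000 raw=[10.8000 10.8000 7.2000]
After op 3 tick(6): ref=15.0000 raw=[18.0000 18.0000 12.0000]
After op 4 sync(0): ref=15.0000 raw=[15.0000 18.0000 12.0000]
After op 5 sync(0): ref=15.0000 raw=[15.0000 18.0000 12.0000]
After op 6 tick(6): ref=21.0000 raw=[22.2000 25.2000 16.8000]
Wrap final raw readings (mod 24): 22.2000 mod 24 = 22.2000; 25.2000 mod 24 = 1.2000; 16.8000 mod 24 = 16.8000

Answer: 22.2000 1.2000 16.8000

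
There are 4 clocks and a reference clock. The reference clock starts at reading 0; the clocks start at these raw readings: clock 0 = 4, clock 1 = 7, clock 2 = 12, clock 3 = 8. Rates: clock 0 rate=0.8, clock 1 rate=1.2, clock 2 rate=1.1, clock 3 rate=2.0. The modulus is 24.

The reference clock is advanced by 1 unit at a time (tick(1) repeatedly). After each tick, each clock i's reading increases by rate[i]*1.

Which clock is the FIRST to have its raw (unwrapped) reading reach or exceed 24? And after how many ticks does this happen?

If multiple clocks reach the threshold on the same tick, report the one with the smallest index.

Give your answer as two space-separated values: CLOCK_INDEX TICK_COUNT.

Answer: 3 8

Derivation:
clock 0: start=4, rate=0.8, needs 24-4 = 20; ticks = ceil(20/0.8) = ceil(25.0000) = 25; reading at tick 25 = 4 + 0.8*25 = 24.0000
clock 1: start=7, rate=1.2, needs 24-7 = 17; ticks = ceil(17/1.2) = ceil(14.1667) = 15; reading at tick 15 = 7 + 1.2*15 = 25.0000
clock 2: start=12, rate=1.1, needs 24-12 = 12; ticks = ceil(12/1.1) = ceil(10.9091) = 11; reading at tick 11 = 12 + 1.1*11 = 24.1000
clock 3: start=8, rate=2.0, needs 24-8 = 16; ticks = ceil(16/2.0) = ceil(8.0000) = 8; reading at tick 8 = 8 + 2.0*8 = 24.0000
Minimum tick count = 8; winners = [3]; smallest index = 3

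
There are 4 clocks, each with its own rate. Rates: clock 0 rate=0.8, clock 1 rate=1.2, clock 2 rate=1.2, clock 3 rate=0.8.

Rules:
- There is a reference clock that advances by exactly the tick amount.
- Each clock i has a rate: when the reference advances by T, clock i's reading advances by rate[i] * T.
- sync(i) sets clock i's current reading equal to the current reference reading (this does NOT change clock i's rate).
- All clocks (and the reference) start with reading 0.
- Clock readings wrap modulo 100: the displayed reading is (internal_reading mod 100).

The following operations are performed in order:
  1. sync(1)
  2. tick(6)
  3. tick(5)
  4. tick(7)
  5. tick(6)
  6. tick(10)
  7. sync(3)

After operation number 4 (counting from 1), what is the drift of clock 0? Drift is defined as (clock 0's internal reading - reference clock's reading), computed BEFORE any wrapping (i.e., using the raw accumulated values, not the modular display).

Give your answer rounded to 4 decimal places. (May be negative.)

Answer: -3.6000

Derivation:
After op 1 sync(1): ref=0.0000 raw=[0.0000 0.0000 0.0000 0.0000]
After op 2 tick(6): ref=6.0000 raw=[4.8000 7.2000 7.2000 4.8000]
After op 3 tick(5): ref=11.0000 raw=[8.8000 13.2000 13.2000 8.8000]
After op 4 tick(7): ref=18.0000 raw=[14.4000 21.6000 21.6000 14.4000]
Drift of clock 0 after op 4: 14.4000 - 18.0000 = -3.6000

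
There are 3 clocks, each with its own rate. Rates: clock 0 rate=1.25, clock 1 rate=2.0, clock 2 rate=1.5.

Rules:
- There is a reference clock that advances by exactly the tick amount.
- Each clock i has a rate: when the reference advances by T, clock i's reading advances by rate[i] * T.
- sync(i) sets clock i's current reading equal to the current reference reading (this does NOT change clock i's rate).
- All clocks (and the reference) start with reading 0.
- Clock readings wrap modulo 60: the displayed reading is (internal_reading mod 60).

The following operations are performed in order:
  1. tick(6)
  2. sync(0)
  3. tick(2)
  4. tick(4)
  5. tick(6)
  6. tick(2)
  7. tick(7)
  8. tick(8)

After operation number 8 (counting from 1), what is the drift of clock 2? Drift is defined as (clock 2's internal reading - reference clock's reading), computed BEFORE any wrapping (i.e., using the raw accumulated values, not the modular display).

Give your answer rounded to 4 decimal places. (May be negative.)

Answer: 17.5000

Derivation:
After op 1 tick(6): ref=6.0000 raw=[7.5000 12.0000 9.0000]
After op 2 sync(0): ref=6.0000 raw=[6.0000 12.0000 9.0000]
After op 3 tick(2): ref=8.0000 raw=[8.5000 16.0000 12.0000]
After op 4 tick(4): ref=12.0000 raw=[13.5000 24.0000 18.0000]
After op 5 tick(6): ref=18.0000 raw=[21.0000 36.0000 27.0000]
After op 6 tick(2): ref=20.0000 raw=[23.5000 40.0000 30.0000]
After op 7 tick(7): ref=27.0000 raw=[32.2500 54.0000 40.5000]
After op 8 tick(8): ref=35.0000 raw=[42.2500 70.0000 52.5000]
Drift of clock 2 after op 8: 52.5000 - 35.0000 = 17.5000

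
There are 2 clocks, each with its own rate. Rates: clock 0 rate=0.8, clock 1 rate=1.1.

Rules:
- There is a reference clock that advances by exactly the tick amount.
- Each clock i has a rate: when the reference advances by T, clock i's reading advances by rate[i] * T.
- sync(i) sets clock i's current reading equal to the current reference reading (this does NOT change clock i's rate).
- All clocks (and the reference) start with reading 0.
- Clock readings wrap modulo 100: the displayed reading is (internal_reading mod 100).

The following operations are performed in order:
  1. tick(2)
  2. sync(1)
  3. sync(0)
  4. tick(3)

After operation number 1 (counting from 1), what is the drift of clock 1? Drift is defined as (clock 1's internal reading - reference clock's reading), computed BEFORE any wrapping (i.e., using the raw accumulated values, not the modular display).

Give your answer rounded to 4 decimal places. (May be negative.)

After op 1 tick(2): ref=2.0000 raw=[1.6000 2.2000]
Drift of clock 1 after op 1: 2.2000 - 2.0000 = 0.2000

Answer: 0.2000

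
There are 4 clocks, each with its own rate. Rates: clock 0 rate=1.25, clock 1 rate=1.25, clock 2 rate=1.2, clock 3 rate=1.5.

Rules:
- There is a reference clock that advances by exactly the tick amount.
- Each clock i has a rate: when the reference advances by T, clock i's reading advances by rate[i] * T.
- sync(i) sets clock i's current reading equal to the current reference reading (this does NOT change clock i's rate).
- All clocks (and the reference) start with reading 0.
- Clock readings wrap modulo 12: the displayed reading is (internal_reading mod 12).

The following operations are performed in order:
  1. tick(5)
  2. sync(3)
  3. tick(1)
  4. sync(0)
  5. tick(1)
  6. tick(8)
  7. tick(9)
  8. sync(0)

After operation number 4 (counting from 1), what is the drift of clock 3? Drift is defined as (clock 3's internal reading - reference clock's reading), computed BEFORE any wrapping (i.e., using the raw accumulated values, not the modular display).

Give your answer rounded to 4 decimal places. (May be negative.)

Answer: 0.5000

Derivation:
After op 1 tick(5): ref=5.0000 raw=[6.2500 6.2500 6.0000 7.5000]
After op 2 sync(3): ref=5.0000 raw=[6.2500 6.2500 6.0000 5.0000]
After op 3 tick(1): ref=6.0000 raw=[7.5000 7.5000 7.2000 6.5000]
After op 4 sync(0): ref=6.0000 raw=[6.0000 7.5000 7.2000 6.5000]
Drift of clock 3 after op 4: 6.5000 - 6.0000 = 0.5000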